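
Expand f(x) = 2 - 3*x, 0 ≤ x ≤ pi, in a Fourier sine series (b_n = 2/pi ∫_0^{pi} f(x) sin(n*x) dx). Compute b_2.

b_2 = 2/pi ∫_0^{pi} (2 - 3*x) sin(2*x) dx.
Integrating by parts (boundary term plus one more integral), an antiderivative of (2 - 3*x) sin(2*x) is 3*x*cos(2*x)/2 - 3*sin(2*x)/4 - cos(2*x); evaluating from 0 to pi: ∫_{0}^{pi} (2 - 3*x) sin(2*x) dx = (-1 + 3*pi/2) - (-1) = 3*pi/2.
Hence b_2 = (2/pi)·(3*pi/2) = 3.

3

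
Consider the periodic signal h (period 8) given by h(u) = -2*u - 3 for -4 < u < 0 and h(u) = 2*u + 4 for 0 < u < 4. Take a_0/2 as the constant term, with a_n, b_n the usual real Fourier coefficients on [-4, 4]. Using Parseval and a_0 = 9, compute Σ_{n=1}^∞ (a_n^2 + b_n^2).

211/6

Parseval: a_0^2/2 + Σ_{n≥1} (a_n^2+b_n^2) = 1/4 ∫_{-4}^{4} h(u)^2 du = 227/3.
Subtract a_0^2/2 = 81/2: Σ (a_n^2+b_n^2) = 211/6.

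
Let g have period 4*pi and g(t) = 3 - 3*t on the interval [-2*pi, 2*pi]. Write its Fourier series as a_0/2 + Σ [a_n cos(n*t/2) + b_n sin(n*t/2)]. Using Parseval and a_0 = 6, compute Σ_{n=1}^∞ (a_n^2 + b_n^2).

Parseval: a_0^2/2 + Σ_{n≥1} (a_n^2+b_n^2) = (1/(2*pi)) ∫_{-2*pi}^{2*pi} g(t)^2 dt = 18 + 24*pi**2.
Subtract a_0^2/2 = 18: Σ (a_n^2+b_n^2) = 24*pi**2.

24*pi**2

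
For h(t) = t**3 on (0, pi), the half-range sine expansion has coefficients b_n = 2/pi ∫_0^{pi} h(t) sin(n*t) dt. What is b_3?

b_3 = 2/pi ∫_0^{pi} (t**3) sin(3*t) dt.
Integrating by parts three times (tabular method), an antiderivative of (t**3) sin(3*t) is -t**3*cos(3*t)/3 + t**2*sin(3*t)/3 + 2*t*cos(3*t)/9 - 2*sin(3*t)/27; evaluating from 0 to pi: ∫_{0}^{pi} (t**3) sin(3*t) dt = (pi*(-2 + 3*pi**2)/9) - (0) = pi*(-2 + 3*pi**2)/9.
Hence b_3 = (2/pi)·(pi*(-2 + 3*pi**2)/9) = -4/9 + 2*pi**2/3.

-4/9 + 2*pi**2/3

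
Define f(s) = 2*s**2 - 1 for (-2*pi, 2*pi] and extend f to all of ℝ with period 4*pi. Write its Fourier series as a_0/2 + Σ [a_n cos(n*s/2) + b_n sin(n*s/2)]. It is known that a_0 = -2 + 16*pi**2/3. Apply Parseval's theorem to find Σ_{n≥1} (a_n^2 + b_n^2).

512*pi**4/45

Parseval: a_0^2/2 + Σ_{n≥1} (a_n^2+b_n^2) = (1/(2*pi)) ∫_{-2*pi}^{2*pi} f(s)^2 ds = -32*pi**2/3 + 2 + 128*pi**4/5.
Subtract a_0^2/2 = 2*(3 - 8*pi**2)**2/9: Σ (a_n^2+b_n^2) = 512*pi**4/45.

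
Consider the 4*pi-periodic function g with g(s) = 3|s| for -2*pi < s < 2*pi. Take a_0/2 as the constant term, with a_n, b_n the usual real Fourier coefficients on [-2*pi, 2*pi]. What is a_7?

-24/(49*pi)

a_7 = (1/(2*pi)) ∫_{-2*pi}^{2*pi} g(s) cos(7*s/2) ds.
g is even and cos(7*s/2) is even, so the integrand is even and a_7 = 1/pi ∫_0^{2*pi} g(s) cos(7*s/2) ds.
Integrating by parts (boundary term plus one more integral), an antiderivative of (3*s) cos(7*s/2) is 6*s*sin(7*s/2)/7 + 12*cos(7*s/2)/49; evaluating from 0 to 2*pi: ∫_{0}^{2*pi} (3*s) cos(7*s/2) ds = (-12/49) - (12/49) = -24/49.
Hence a_7 = (1/pi)·(-24/49) = -24/(49*pi).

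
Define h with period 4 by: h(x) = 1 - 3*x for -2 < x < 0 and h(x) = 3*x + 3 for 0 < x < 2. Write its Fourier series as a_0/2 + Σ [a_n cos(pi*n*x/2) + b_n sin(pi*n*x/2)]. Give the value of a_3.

-8/(3*pi**2)

a_3 = 1/2 ∫_{-2}^{2} h(x) cos(3*pi*x/2) dx.
Split the integral at the breakpoints.
Integrating by parts (boundary term plus one more integral), an antiderivative of (1 - 3*x) cos(3*pi*x/2) is -2*x*sin(3*pi*x/2)/pi + 2*sin(3*pi*x/2)/(3*pi) - 4*cos(3*pi*x/2)/(3*pi**2); evaluating from -2 to 0: ∫_{-2}^{0} (1 - 3*x) cos(3*pi*x/2) dx = (-4/(3*pi**2)) - (4/(3*pi**2)) = -8/(3*pi**2).
Integrating by parts (boundary term plus one more integral), an antiderivative of (3*x + 3) cos(3*pi*x/2) is 2*x*sin(3*pi*x/2)/pi + 2*sin(3*pi*x/2)/pi + 4*cos(3*pi*x/2)/(3*pi**2); evaluating from 0 to 2: ∫_{0}^{2} (3*x + 3) cos(3*pi*x/2) dx = (-4/(3*pi**2)) - (4/(3*pi**2)) = -8/(3*pi**2).
Summing the pieces and multiplying by (1/2) gives a_3 = -8/(3*pi**2).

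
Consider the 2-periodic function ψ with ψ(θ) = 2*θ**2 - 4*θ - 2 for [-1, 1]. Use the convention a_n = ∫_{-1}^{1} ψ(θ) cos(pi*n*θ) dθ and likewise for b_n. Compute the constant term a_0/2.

a_0 = ∫_{-1}^{1} ψ(θ) dθ = -8/3.
So the constant term a_0/2 = -4/3.

-4/3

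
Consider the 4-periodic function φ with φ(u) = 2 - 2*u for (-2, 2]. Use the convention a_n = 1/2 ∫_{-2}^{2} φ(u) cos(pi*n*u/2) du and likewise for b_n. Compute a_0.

4

a_0 = 1/2 ∫_{-2}^{2} φ(u) du = 1/2 · (8) = 4.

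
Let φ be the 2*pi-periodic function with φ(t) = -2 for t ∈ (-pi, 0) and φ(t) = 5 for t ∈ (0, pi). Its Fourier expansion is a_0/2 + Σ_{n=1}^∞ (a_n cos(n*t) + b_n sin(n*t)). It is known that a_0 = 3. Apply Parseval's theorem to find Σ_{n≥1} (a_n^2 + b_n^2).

49/2

Parseval: a_0^2/2 + Σ_{n≥1} (a_n^2+b_n^2) = 1/pi ∫_{-pi}^{pi} φ(t)^2 dt = 29.
Subtract a_0^2/2 = 9/2: Σ (a_n^2+b_n^2) = 49/2.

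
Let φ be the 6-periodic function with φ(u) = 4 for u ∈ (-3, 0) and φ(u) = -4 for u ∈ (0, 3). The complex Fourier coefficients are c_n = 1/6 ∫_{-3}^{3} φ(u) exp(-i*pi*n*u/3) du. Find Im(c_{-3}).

Since φ is real-valued, Im(c_{-3}) = -1/6 ∫_{-3}^{3} φ(u) sin(-pi*u) du = b_{3}/2.
φ is odd and sin(-pi*u) is odd, so the integrand is even: ∫_{-3}^{3} φ(u) sin(-pi*u) du = 2∫_0^{3} φ(u) sin(-pi*u) du.
Directly, an antiderivative of (-4) sin(-pi*u) is -4*cos(pi*u)/pi; evaluating from 0 to 3: ∫_{0}^{3} (-4) sin(-pi*u) du = (4/pi) - (-4/pi) = 8/pi.
So ∫_{-3}^{3} φ(u) sin(-pi*u) du = 16/pi.
Hence Im(c_{-3}) = (-1/6)·(16/pi) = -8/(3*pi).

-8/(3*pi)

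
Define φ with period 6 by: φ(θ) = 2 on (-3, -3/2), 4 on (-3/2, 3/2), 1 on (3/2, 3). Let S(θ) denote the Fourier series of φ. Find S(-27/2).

3

θ = -27/2 differs from θ = -3/2 by -2 full period(s), and the series is 6-periodic.
At θ = -3/2 the one-sided limits are φ(-3/2^-) = 2 and φ(-3/2^+) = 4.
By Dirichlet's theorem the series converges to their average, [(2) + (4)]/2 = 3.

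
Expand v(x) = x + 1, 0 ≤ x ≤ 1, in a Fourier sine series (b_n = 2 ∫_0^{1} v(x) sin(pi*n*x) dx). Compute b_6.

-1/(3*pi)

b_6 = 2 ∫_0^{1} (x + 1) sin(6*pi*x) dx.
Integrating by parts (boundary term plus one more integral), an antiderivative of (x + 1) sin(6*pi*x) is -x*cos(6*pi*x)/(6*pi) + sin(6*pi*x)/(36*pi**2) - cos(6*pi*x)/(6*pi); evaluating from 0 to 1: ∫_{0}^{1} (x + 1) sin(6*pi*x) dx = (-1/(3*pi)) - (-1/(6*pi)) = -1/(6*pi).
Hence b_6 = 2·(-1/(6*pi)) = -1/(3*pi).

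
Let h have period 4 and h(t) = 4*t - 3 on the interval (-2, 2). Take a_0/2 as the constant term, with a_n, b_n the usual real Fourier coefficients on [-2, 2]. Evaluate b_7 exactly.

16/(7*pi)

b_7 = 1/2 ∫_{-2}^{2} h(t) sin(7*pi*t/2) dt.
Integrating by parts (boundary term plus one more integral), an antiderivative of (4*t - 3) sin(7*pi*t/2) is -8*t*cos(7*pi*t/2)/(7*pi) + 16*sin(7*pi*t/2)/(49*pi**2) + 6*cos(7*pi*t/2)/(7*pi); evaluating from -2 to 2: ∫_{-2}^{2} (4*t - 3) sin(7*pi*t/2) dt = (10/(7*pi)) - (-22/(7*pi)) = 32/(7*pi).
Hence b_7 = (1/2)·(32/(7*pi)) = 16/(7*pi).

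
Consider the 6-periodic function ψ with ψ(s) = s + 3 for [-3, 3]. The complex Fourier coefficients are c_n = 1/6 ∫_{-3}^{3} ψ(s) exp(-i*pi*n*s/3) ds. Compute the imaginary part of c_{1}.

-3/pi

Since ψ is real-valued, Im(c_{1}) = -1/6 ∫_{-3}^{3} ψ(s) sin(pi*s/3) ds = -b_{1}/2.
Integrating by parts (boundary term plus one more integral), an antiderivative of (s + 3) sin(pi*s/3) is -3*s*cos(pi*s/3)/pi + 9*sin(pi*s/3)/pi**2 - 9*cos(pi*s/3)/pi; evaluating from -3 to 3: ∫_{-3}^{3} (s + 3) sin(pi*s/3) ds = (18/pi) - (0) = 18/pi.
Hence Im(c_{1}) = (-1/6)·(18/pi) = -3/pi.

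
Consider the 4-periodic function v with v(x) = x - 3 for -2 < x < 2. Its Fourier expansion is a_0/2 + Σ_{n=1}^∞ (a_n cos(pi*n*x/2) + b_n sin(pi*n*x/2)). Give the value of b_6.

-2/(3*pi)

b_6 = 1/2 ∫_{-2}^{2} v(x) sin(3*pi*x) dx.
Integrating by parts (boundary term plus one more integral), an antiderivative of (x - 3) sin(3*pi*x) is -x*cos(3*pi*x)/(3*pi) + sin(3*pi*x)/(9*pi**2) + cos(3*pi*x)/pi; evaluating from -2 to 2: ∫_{-2}^{2} (x - 3) sin(3*pi*x) dx = (1/(3*pi)) - (5/(3*pi)) = -4/(3*pi).
Hence b_6 = (1/2)·(-4/(3*pi)) = -2/(3*pi).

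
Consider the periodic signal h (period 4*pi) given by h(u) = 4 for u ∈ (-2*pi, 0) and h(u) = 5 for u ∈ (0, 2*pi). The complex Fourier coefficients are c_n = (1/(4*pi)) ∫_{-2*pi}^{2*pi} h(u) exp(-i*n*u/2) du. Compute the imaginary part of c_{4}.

0

Since h is real-valued, Im(c_{4}) = -(1/(4*pi)) ∫_{-2*pi}^{2*pi} h(u) sin(2*u) du = -b_{4}/2.
Split the integral at the breakpoints.
Directly, an antiderivative of (4) sin(2*u) is -2*cos(2*u); evaluating from -2*pi to 0: ∫_{-2*pi}^{0} (4) sin(2*u) du = (-2) - (-2) = 0.
Directly, an antiderivative of (5) sin(2*u) is -5*cos(2*u)/2; evaluating from 0 to 2*pi: ∫_{0}^{2*pi} (5) sin(2*u) du = (-5/2) - (-5/2) = 0.
So ∫_{-2*pi}^{2*pi} h(u) sin(2*u) du = 0.
Hence Im(c_{4}) = (-1/(4*pi))·(0) = 0.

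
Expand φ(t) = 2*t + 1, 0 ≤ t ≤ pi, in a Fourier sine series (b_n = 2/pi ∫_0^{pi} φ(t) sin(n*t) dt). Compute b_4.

-1

b_4 = 2/pi ∫_0^{pi} (2*t + 1) sin(4*t) dt.
Integrating by parts (boundary term plus one more integral), an antiderivative of (2*t + 1) sin(4*t) is -t*cos(4*t)/2 + sin(4*t)/8 - cos(4*t)/4; evaluating from 0 to pi: ∫_{0}^{pi} (2*t + 1) sin(4*t) dt = (-pi/2 - 1/4) - (-1/4) = -pi/2.
Hence b_4 = (2/pi)·(-pi/2) = -1.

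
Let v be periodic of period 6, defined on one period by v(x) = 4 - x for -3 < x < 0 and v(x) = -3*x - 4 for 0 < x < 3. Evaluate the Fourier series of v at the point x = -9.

x = -9 differs from x = 3 by -2 full period(s), and the series is 6-periodic.
At x = 3 the one-sided limits are v(3^-) = -13 and v(3^+) = 7.
By Dirichlet's theorem the series converges to their average, [(-13) + (7)]/2 = -3.

-3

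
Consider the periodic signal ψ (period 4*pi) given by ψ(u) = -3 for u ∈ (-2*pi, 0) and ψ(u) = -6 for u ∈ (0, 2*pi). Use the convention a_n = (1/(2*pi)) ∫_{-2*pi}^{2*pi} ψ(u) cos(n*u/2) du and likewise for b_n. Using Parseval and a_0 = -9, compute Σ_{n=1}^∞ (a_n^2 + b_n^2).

Parseval: a_0^2/2 + Σ_{n≥1} (a_n^2+b_n^2) = (1/(2*pi)) ∫_{-2*pi}^{2*pi} ψ(u)^2 du = 45.
Subtract a_0^2/2 = 81/2: Σ (a_n^2+b_n^2) = 9/2.

9/2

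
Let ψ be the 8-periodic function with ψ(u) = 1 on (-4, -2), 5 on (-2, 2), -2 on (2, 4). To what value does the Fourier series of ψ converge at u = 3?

-2

ψ is continuous at u = 3 with value -2, so the series converges to -2 there.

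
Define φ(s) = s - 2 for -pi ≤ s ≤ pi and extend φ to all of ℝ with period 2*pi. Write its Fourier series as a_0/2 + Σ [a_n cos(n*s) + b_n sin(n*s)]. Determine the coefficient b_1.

2

b_1 = 1/pi ∫_{-pi}^{pi} φ(s) sin(s) ds.
Integrating by parts (boundary term plus one more integral), an antiderivative of (s - 2) sin(s) is -s*cos(s) + sin(s) + 2*cos(s); evaluating from -pi to pi: ∫_{-pi}^{pi} (s - 2) sin(s) ds = (-2 + pi) - (-pi - 2) = 2*pi.
Hence b_1 = (1/pi)·(2*pi) = 2.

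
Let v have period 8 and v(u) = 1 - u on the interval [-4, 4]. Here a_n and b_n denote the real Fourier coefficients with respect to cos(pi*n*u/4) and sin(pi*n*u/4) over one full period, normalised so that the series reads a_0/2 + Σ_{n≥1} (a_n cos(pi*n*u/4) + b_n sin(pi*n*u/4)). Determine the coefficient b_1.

-8/pi

b_1 = 1/4 ∫_{-4}^{4} v(u) sin(pi*u/4) du.
Integrating by parts (boundary term plus one more integral), an antiderivative of (1 - u) sin(pi*u/4) is 4*u*cos(pi*u/4)/pi - 16*sin(pi*u/4)/pi**2 - 4*cos(pi*u/4)/pi; evaluating from -4 to 4: ∫_{-4}^{4} (1 - u) sin(pi*u/4) du = (-12/pi) - (20/pi) = -32/pi.
Hence b_1 = (1/4)·(-32/pi) = -8/pi.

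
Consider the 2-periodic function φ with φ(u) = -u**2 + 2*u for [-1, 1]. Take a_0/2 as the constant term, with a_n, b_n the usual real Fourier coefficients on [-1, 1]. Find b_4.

b_4 = ∫_{-1}^{1} φ(u) sin(4*pi*u) du.
Integrating by parts twice (tabular method), an antiderivative of (-u**2 + 2*u) sin(4*pi*u) is u**2*cos(4*pi*u)/(4*pi) - u*sin(4*pi*u)/(8*pi**2) - u*cos(4*pi*u)/(2*pi) + sin(4*pi*u)/(8*pi**2) - cos(4*pi*u)/(32*pi**3); evaluating from -1 to 1: ∫_{-1}^{1} (-u**2 + 2*u) sin(4*pi*u) du = ((-8*pi**2 - 1)/(32*pi**3)) - ((-1 + 24*pi**2)/(32*pi**3)) = -1/pi.
Hence b_4 = -1/pi.

-1/pi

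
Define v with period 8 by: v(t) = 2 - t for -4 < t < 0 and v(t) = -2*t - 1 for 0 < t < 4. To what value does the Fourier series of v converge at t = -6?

-5

t = -6 differs from t = 2 by -1 full period(s), and the series is 8-periodic.
v is continuous at t = 2 with value -5, so the series converges to -5 there.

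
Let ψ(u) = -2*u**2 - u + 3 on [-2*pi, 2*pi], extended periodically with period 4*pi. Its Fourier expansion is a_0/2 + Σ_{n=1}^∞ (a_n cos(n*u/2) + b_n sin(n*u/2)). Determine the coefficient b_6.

b_6 = (1/(2*pi)) ∫_{-2*pi}^{2*pi} ψ(u) sin(3*u) du.
Integrating by parts twice (tabular method), an antiderivative of (-2*u**2 - u + 3) sin(3*u) is 2*u**2*cos(3*u)/3 - 4*u*sin(3*u)/9 + u*cos(3*u)/3 - sin(3*u)/9 - 31*cos(3*u)/27; evaluating from -2*pi to 2*pi: ∫_{-2*pi}^{2*pi} (-2*u**2 - u + 3) sin(3*u) du = (-31/27 + 2*pi/3 + 8*pi**2/3) - (-2*pi/3 - 31/27 + 8*pi**2/3) = 4*pi/3.
Hence b_6 = (1/(2*pi))·(4*pi/3) = 2/3.

2/3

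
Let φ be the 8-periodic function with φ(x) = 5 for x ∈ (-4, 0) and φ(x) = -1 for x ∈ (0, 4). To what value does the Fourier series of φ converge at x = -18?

x = -18 differs from x = -2 by -2 full period(s), and the series is 8-periodic.
φ is continuous at x = -2 with value 5, so the series converges to 5 there.

5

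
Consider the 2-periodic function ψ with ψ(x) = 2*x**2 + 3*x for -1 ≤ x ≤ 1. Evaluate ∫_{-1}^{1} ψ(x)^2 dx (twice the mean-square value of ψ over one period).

∫_{-1}^{1} ψ(x)^2 dx = 38/5.

38/5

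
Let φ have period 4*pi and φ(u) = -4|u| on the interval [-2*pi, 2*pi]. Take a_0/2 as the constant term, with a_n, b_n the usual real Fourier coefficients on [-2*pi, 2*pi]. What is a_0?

-8*pi

a_0 = (1/(2*pi)) ∫_{-2*pi}^{2*pi} φ(u) du = (1/(2*pi)) · (-16*pi**2) = -8*pi.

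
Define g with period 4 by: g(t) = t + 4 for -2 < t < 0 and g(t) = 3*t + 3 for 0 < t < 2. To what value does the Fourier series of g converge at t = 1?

g is continuous at t = 1 with value 6, so the series converges to 6 there.

6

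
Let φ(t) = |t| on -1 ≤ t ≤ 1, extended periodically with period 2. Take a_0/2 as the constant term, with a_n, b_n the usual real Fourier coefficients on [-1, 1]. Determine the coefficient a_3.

a_3 = ∫_{-1}^{1} φ(t) cos(3*pi*t) dt.
φ is even and cos(3*pi*t) is even, so the integrand is even and a_3 = 2 ∫_0^{1} φ(t) cos(3*pi*t) dt.
Integrating by parts (boundary term plus one more integral), an antiderivative of (t) cos(3*pi*t) is t*sin(3*pi*t)/(3*pi) + cos(3*pi*t)/(9*pi**2); evaluating from 0 to 1: ∫_{0}^{1} (t) cos(3*pi*t) dt = (-1/(9*pi**2)) - (1/(9*pi**2)) = -2/(9*pi**2).
Hence a_3 = 2·(-2/(9*pi**2)) = -4/(9*pi**2).

-4/(9*pi**2)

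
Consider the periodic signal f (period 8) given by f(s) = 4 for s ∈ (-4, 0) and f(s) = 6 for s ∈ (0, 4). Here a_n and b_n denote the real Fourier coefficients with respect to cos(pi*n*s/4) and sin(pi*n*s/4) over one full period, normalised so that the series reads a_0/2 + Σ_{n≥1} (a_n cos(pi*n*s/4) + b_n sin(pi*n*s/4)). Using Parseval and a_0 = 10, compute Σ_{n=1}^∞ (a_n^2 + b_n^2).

2

Parseval: a_0^2/2 + Σ_{n≥1} (a_n^2+b_n^2) = 1/4 ∫_{-4}^{4} f(s)^2 ds = 52.
Subtract a_0^2/2 = 50: Σ (a_n^2+b_n^2) = 2.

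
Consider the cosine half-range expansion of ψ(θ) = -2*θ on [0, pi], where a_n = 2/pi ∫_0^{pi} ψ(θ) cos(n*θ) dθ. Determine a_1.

8/pi

a_1 = 2/pi ∫_0^{pi} (-2*θ) cos(θ) dθ.
Integrating by parts (boundary term plus one more integral), an antiderivative of (-2*θ) cos(θ) is -2*θ*sin(θ) - 2*cos(θ); evaluating from 0 to pi: ∫_{0}^{pi} (-2*θ) cos(θ) dθ = (2) - (-2) = 4.
Hence a_1 = (2/pi)·(4) = 8/pi.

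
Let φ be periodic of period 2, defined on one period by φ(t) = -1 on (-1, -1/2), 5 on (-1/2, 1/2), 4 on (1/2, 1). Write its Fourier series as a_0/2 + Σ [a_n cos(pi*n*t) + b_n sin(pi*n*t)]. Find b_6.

-5/(3*pi)

b_6 = ∫_{-1}^{1} φ(t) sin(6*pi*t) dt.
Split the integral at the breakpoints.
Directly, an antiderivative of (-1) sin(6*pi*t) is cos(6*pi*t)/(6*pi); evaluating from -1 to -1/2: ∫_{-1}^{-1/2} (-1) sin(6*pi*t) dt = (-1/(6*pi)) - (1/(6*pi)) = -1/(3*pi).
Directly, an antiderivative of (5) sin(6*pi*t) is -5*cos(6*pi*t)/(6*pi); evaluating from -1/2 to 1/2: ∫_{-1/2}^{1/2} (5) sin(6*pi*t) dt = (5/(6*pi)) - (5/(6*pi)) = 0.
Directly, an antiderivative of (4) sin(6*pi*t) is -2*cos(6*pi*t)/(3*pi); evaluating from 1/2 to 1: ∫_{1/2}^{1} (4) sin(6*pi*t) dt = (-2/(3*pi)) - (2/(3*pi)) = -4/(3*pi).
Summing the pieces gives b_6 = -5/(3*pi).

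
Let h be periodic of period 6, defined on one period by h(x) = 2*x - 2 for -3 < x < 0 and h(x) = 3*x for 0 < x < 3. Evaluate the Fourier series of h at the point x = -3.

x = -3 differs from x = 3 by -1 full period(s), and the series is 6-periodic.
At x = 3 the one-sided limits are h(3^-) = 9 and h(3^+) = -8.
By Dirichlet's theorem the series converges to their average, [(9) + (-8)]/2 = 1/2.

1/2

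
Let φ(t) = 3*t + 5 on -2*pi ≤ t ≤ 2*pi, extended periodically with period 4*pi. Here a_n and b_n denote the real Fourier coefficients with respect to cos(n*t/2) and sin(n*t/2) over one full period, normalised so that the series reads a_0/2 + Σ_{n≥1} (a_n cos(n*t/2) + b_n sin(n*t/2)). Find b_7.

12/7

b_7 = (1/(2*pi)) ∫_{-2*pi}^{2*pi} φ(t) sin(7*t/2) dt.
Integrating by parts (boundary term plus one more integral), an antiderivative of (3*t + 5) sin(7*t/2) is -6*t*cos(7*t/2)/7 + 12*sin(7*t/2)/49 - 10*cos(7*t/2)/7; evaluating from -2*pi to 2*pi: ∫_{-2*pi}^{2*pi} (3*t + 5) sin(7*t/2) dt = (10/7 + 12*pi/7) - (10/7 - 12*pi/7) = 24*pi/7.
Hence b_7 = (1/(2*pi))·(24*pi/7) = 12/7.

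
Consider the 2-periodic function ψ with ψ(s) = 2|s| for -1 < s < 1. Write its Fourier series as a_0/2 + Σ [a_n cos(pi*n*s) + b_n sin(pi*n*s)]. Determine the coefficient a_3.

-8/(9*pi**2)

a_3 = ∫_{-1}^{1} ψ(s) cos(3*pi*s) ds.
ψ is even and cos(3*pi*s) is even, so the integrand is even and a_3 = 2 ∫_0^{1} ψ(s) cos(3*pi*s) ds.
Integrating by parts (boundary term plus one more integral), an antiderivative of (2*s) cos(3*pi*s) is 2*s*sin(3*pi*s)/(3*pi) + 2*cos(3*pi*s)/(9*pi**2); evaluating from 0 to 1: ∫_{0}^{1} (2*s) cos(3*pi*s) ds = (-2/(9*pi**2)) - (2/(9*pi**2)) = -4/(9*pi**2).
Hence a_3 = 2·(-4/(9*pi**2)) = -8/(9*pi**2).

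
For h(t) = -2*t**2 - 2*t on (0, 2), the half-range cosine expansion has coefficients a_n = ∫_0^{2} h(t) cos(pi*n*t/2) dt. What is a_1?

48/pi**2

a_1 = ∫_0^{2} (-2*t**2 - 2*t) cos(pi*t/2) dt.
Integrating by parts twice (tabular method), an antiderivative of (-2*t**2 - 2*t) cos(pi*t/2) is -4*t**2*sin(pi*t/2)/pi - 4*t*sin(pi*t/2)/pi - 16*t*cos(pi*t/2)/pi**2 + 32*sin(pi*t/2)/pi**3 - 8*cos(pi*t/2)/pi**2; evaluating from 0 to 2: ∫_{0}^{2} (-2*t**2 - 2*t) cos(pi*t/2) dt = (40/pi**2) - (-8/pi**2) = 48/pi**2.
Hence a_1 = 48/pi**2.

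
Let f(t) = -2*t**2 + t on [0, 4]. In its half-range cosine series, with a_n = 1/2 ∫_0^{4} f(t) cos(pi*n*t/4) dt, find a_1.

a_1 = 1/2 ∫_0^{4} (-2*t**2 + t) cos(pi*t/4) dt.
Integrating by parts twice (tabular method), an antiderivative of (-2*t**2 + t) cos(pi*t/4) is -8*t**2*sin(pi*t/4)/pi + 4*t*sin(pi*t/4)/pi - 64*t*cos(pi*t/4)/pi**2 + 256*sin(pi*t/4)/pi**3 + 16*cos(pi*t/4)/pi**2; evaluating from 0 to 4: ∫_{0}^{4} (-2*t**2 + t) cos(pi*t/4) dt = (240/pi**2) - (16/pi**2) = 224/pi**2.
Hence a_1 = (1/2)·(224/pi**2) = 112/pi**2.

112/pi**2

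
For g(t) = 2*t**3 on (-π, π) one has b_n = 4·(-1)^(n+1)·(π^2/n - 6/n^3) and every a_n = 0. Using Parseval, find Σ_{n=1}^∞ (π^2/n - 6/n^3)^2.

Parseval: Σ b_n^2 = (1/π) ∫_{-π}^{π} g(t)^2 dt = 8*pi**6/7.
b_n^2 = 16·(π^2/n - 6/n^3)^2, so the sum equals (8*pi**6/7)/16 = pi**6/14.

pi**6/14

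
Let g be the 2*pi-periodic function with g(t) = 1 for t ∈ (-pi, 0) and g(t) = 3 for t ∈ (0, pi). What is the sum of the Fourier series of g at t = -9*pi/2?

t = -9*pi/2 differs from t = -pi/2 by -2 full period(s), and the series is 2*pi-periodic.
g is continuous at t = -pi/2 with value 1, so the series converges to 1 there.

1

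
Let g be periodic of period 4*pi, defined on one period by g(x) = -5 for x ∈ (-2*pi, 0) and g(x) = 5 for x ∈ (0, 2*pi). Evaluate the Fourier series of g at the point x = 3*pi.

x = 3*pi differs from x = -pi by 1 full period(s), and the series is 4*pi-periodic.
g is continuous at x = -pi with value -5, so the series converges to -5 there.

-5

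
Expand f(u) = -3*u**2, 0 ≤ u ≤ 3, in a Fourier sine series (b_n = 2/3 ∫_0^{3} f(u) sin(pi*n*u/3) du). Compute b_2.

b_2 = 2/3 ∫_0^{3} (-3*u**2) sin(2*pi*u/3) du.
Integrating by parts twice (tabular method), an antiderivative of (-3*u**2) sin(2*pi*u/3) is 9*u**2*cos(2*pi*u/3)/(2*pi) - 27*u*sin(2*pi*u/3)/(2*pi**2) - 81*cos(2*pi*u/3)/(4*pi**3); evaluating from 0 to 3: ∫_{0}^{3} (-3*u**2) sin(2*pi*u/3) du = (81*(-1 + 2*pi**2)/(4*pi**3)) - (-81/(4*pi**3)) = 81/(2*pi).
Hence b_2 = (2/3)·(81/(2*pi)) = 27/pi.

27/pi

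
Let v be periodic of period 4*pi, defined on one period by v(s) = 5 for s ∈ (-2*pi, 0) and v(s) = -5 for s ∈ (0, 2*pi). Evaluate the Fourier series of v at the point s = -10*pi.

0

s = -10*pi differs from s = -2*pi by -2 full period(s), and the series is 4*pi-periodic.
At s = -2*pi the one-sided limits are v(-2*pi^-) = -5 and v(-2*pi^+) = 5.
By Dirichlet's theorem the series converges to their average, [(-5) + (5)]/2 = 0.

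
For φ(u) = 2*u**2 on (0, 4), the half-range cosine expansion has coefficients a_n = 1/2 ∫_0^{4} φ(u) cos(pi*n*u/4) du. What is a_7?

a_7 = 1/2 ∫_0^{4} (2*u**2) cos(7*pi*u/4) du.
Integrating by parts twice (tabular method), an antiderivative of (2*u**2) cos(7*pi*u/4) is 8*u**2*sin(7*pi*u/4)/(7*pi) + 64*u*cos(7*pi*u/4)/(49*pi**2) - 256*sin(7*pi*u/4)/(343*pi**3); evaluating from 0 to 4: ∫_{0}^{4} (2*u**2) cos(7*pi*u/4) du = (-256/(49*pi**2)) - (0) = -256/(49*pi**2).
Hence a_7 = (1/2)·(-256/(49*pi**2)) = -128/(49*pi**2).

-128/(49*pi**2)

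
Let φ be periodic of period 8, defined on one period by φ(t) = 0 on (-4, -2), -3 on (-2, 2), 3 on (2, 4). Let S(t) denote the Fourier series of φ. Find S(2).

At t = 2 the one-sided limits are φ(2^-) = -3 and φ(2^+) = 3.
By Dirichlet's theorem the series converges to their average, [(-3) + (3)]/2 = 0.

0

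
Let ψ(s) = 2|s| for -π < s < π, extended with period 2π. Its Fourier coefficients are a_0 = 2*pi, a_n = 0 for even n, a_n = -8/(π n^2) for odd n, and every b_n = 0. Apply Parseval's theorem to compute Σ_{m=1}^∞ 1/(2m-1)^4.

Parseval: a_0^2/2 + Σ a_n^2 = (1/π) ∫_{-π}^{π} ψ(s)^2 ds = 8*pi**2/3.
Subtract a_0^2/2 = 2*pi**2: Σ a_n^2 = 2*pi**2/3.
Only odd n contribute, with a_n^2 = 64/(π^2 n^4), so Σ_{m≥1} 1/(2m-1)^4 = π^2·(2*pi**2/3)/64 = pi**4/96.

pi**4/96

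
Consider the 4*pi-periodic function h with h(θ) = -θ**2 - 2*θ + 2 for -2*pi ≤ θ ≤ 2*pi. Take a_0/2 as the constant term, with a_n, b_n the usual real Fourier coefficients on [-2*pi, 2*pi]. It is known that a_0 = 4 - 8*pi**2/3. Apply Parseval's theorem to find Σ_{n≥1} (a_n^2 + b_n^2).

32*pi**2*(15 + 4*pi**2)/45

Parseval: a_0^2/2 + Σ_{n≥1} (a_n^2+b_n^2) = (1/(2*pi)) ∫_{-2*pi}^{2*pi} h(θ)^2 dθ = 8 + 32*pi**4/5.
Subtract a_0^2/2 = 8*(3 - 2*pi**2)**2/9: Σ (a_n^2+b_n^2) = 32*pi**2*(15 + 4*pi**2)/45.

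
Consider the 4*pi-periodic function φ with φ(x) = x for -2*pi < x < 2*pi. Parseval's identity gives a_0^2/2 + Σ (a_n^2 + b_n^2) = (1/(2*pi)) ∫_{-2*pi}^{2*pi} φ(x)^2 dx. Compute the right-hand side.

(1/(2*pi)) ∫_{-2*pi}^{2*pi} φ(x)^2 dx = (1/(2*pi)) · (16*pi**3/3) = 8*pi**2/3.

8*pi**2/3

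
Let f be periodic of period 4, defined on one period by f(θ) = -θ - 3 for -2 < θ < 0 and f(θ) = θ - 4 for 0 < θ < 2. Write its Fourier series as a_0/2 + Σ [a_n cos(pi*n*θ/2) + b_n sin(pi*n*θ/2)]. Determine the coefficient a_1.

-8/pi**2

a_1 = 1/2 ∫_{-2}^{2} f(θ) cos(pi*θ/2) dθ.
Split the integral at the breakpoints.
Integrating by parts (boundary term plus one more integral), an antiderivative of (-θ - 3) cos(pi*θ/2) is -2*θ*sin(pi*θ/2)/pi - 6*sin(pi*θ/2)/pi - 4*cos(pi*θ/2)/pi**2; evaluating from -2 to 0: ∫_{-2}^{0} (-θ - 3) cos(pi*θ/2) dθ = (-4/pi**2) - (4/pi**2) = -8/pi**2.
Integrating by parts (boundary term plus one more integral), an antiderivative of (θ - 4) cos(pi*θ/2) is 2*θ*sin(pi*θ/2)/pi - 8*sin(pi*θ/2)/pi + 4*cos(pi*θ/2)/pi**2; evaluating from 0 to 2: ∫_{0}^{2} (θ - 4) cos(pi*θ/2) dθ = (-4/pi**2) - (4/pi**2) = -8/pi**2.
Summing the pieces and multiplying by (1/2) gives a_1 = -8/pi**2.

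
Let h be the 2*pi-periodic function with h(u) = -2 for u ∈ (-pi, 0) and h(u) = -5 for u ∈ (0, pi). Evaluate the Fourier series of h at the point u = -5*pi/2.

-2

u = -5*pi/2 differs from u = -pi/2 by -1 full period(s), and the series is 2*pi-periodic.
h is continuous at u = -pi/2 with value -2, so the series converges to -2 there.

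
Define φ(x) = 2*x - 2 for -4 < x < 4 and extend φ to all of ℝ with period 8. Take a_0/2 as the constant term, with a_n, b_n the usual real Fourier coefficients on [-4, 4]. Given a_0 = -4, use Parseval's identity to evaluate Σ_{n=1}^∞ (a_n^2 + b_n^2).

Parseval: a_0^2/2 + Σ_{n≥1} (a_n^2+b_n^2) = 1/4 ∫_{-4}^{4} φ(x)^2 dx = 152/3.
Subtract a_0^2/2 = 8: Σ (a_n^2+b_n^2) = 128/3.

128/3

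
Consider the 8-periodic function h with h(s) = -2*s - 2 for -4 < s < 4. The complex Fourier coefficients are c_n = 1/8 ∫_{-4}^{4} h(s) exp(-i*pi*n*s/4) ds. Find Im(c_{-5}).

Since h is real-valued, Im(c_{-5}) = -1/8 ∫_{-4}^{4} h(s) sin(-5*pi*s/4) ds = b_{5}/2.
Integrating by parts (boundary term plus one more integral), an antiderivative of (-2*s - 2) sin(-5*pi*s/4) is -8*s*cos(5*pi*s/4)/(5*pi) + 32*sin(5*pi*s/4)/(25*pi**2) - 8*cos(5*pi*s/4)/(5*pi); evaluating from -4 to 4: ∫_{-4}^{4} (-2*s - 2) sin(-5*pi*s/4) ds = (8/pi) - (-24/(5*pi)) = 64/(5*pi).
Hence Im(c_{-5}) = (-1/8)·(64/(5*pi)) = -8/(5*pi).

-8/(5*pi)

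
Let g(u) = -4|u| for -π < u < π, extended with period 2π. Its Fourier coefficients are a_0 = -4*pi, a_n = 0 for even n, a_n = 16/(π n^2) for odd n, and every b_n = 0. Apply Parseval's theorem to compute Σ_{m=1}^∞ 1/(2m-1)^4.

pi**4/96

Parseval: a_0^2/2 + Σ a_n^2 = (1/π) ∫_{-π}^{π} g(u)^2 du = 32*pi**2/3.
Subtract a_0^2/2 = 8*pi**2: Σ a_n^2 = 8*pi**2/3.
Only odd n contribute, with a_n^2 = 256/(π^2 n^4), so Σ_{m≥1} 1/(2m-1)^4 = π^2·(8*pi**2/3)/256 = pi**4/96.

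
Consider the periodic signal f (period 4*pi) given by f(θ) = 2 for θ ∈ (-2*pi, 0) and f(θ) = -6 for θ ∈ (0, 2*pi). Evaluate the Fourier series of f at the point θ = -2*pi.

At θ = -2*pi the one-sided limits are f(-2*pi^-) = -6 and f(-2*pi^+) = 2.
By Dirichlet's theorem the series converges to their average, [(-6) + (2)]/2 = -2.

-2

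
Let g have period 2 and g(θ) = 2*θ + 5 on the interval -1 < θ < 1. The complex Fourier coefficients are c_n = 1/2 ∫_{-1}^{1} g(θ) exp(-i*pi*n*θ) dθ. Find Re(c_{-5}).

0

Since g is real-valued, Re(c_{-5}) = 1/2 ∫_{-1}^{1} g(θ) cos(-5*pi*θ) dθ = a_{5}/2.
Integrating by parts (boundary term plus one more integral), an antiderivative of (2*θ + 5) cos(-5*pi*θ) is 2*θ*sin(5*pi*θ)/(5*pi) + sin(5*pi*θ)/pi + 2*cos(5*pi*θ)/(25*pi**2); evaluating from -1 to 1: ∫_{-1}^{1} (2*θ + 5) cos(-5*pi*θ) dθ = (-2/(25*pi**2)) - (-2/(25*pi**2)) = 0.
Hence Re(c_{-5}) = (1/2)·(0) = 0.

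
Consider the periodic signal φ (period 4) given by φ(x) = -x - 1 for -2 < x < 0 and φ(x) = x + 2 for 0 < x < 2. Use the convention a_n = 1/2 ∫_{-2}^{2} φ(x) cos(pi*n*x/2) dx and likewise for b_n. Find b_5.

6/(5*pi)

b_5 = 1/2 ∫_{-2}^{2} φ(x) sin(5*pi*x/2) dx.
Split the integral at the breakpoints.
Integrating by parts (boundary term plus one more integral), an antiderivative of (-x - 1) sin(5*pi*x/2) is 2*x*cos(5*pi*x/2)/(5*pi) - 4*sin(5*pi*x/2)/(25*pi**2) + 2*cos(5*pi*x/2)/(5*pi); evaluating from -2 to 0: ∫_{-2}^{0} (-x - 1) sin(5*pi*x/2) dx = (2/(5*pi)) - (2/(5*pi)) = 0.
Integrating by parts (boundary term plus one more integral), an antiderivative of (x + 2) sin(5*pi*x/2) is -2*x*cos(5*pi*x/2)/(5*pi) + 4*sin(5*pi*x/2)/(25*pi**2) - 4*cos(5*pi*x/2)/(5*pi); evaluating from 0 to 2: ∫_{0}^{2} (x + 2) sin(5*pi*x/2) dx = (8/(5*pi)) - (-4/(5*pi)) = 12/(5*pi).
Summing the pieces and multiplying by (1/2) gives b_5 = 6/(5*pi).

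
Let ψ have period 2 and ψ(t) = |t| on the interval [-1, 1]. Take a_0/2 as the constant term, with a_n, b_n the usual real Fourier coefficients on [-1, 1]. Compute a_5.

-4/(25*pi**2)

a_5 = ∫_{-1}^{1} ψ(t) cos(5*pi*t) dt.
ψ is even and cos(5*pi*t) is even, so the integrand is even and a_5 = 2 ∫_0^{1} ψ(t) cos(5*pi*t) dt.
Integrating by parts (boundary term plus one more integral), an antiderivative of (t) cos(5*pi*t) is t*sin(5*pi*t)/(5*pi) + cos(5*pi*t)/(25*pi**2); evaluating from 0 to 1: ∫_{0}^{1} (t) cos(5*pi*t) dt = (-1/(25*pi**2)) - (1/(25*pi**2)) = -2/(25*pi**2).
Hence a_5 = 2·(-2/(25*pi**2)) = -4/(25*pi**2).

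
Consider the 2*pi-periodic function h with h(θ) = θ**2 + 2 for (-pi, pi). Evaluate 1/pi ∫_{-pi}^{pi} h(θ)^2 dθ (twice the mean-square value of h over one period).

8 + 8*pi**2/3 + 2*pi**4/5

1/pi ∫_{-pi}^{pi} h(θ)^2 dθ = 1/pi · (2*pi*(60 + 20*pi**2 + 3*pi**4)/15) = 8 + 8*pi**2/3 + 2*pi**4/5.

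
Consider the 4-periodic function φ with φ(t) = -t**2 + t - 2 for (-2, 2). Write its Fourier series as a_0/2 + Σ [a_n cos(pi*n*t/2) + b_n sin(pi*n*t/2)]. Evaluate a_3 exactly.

16/(9*pi**2)

a_3 = 1/2 ∫_{-2}^{2} φ(t) cos(3*pi*t/2) dt.
Integrating by parts twice (tabular method), an antiderivative of (-t**2 + t - 2) cos(3*pi*t/2) is -2*t**2*sin(3*pi*t/2)/(3*pi) + 2*t*sin(3*pi*t/2)/(3*pi) - 8*t*cos(3*pi*t/2)/(9*pi**2) - 4*sin(3*pi*t/2)/(3*pi) + 16*sin(3*pi*t/2)/(27*pi**3) + 4*cos(3*pi*t/2)/(9*pi**2); evaluating from -2 to 2: ∫_{-2}^{2} (-t**2 + t - 2) cos(3*pi*t/2) dt = (4/(3*pi**2)) - (-20/(9*pi**2)) = 32/(9*pi**2).
Hence a_3 = (1/2)·(32/(9*pi**2)) = 16/(9*pi**2).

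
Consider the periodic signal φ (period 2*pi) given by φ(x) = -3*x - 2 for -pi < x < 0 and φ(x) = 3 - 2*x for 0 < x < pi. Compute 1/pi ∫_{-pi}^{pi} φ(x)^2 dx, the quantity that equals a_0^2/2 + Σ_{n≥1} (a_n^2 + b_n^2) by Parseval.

-12*pi + 13 + 13*pi**2/3

1/pi ∫_{-pi}^{pi} φ(x)^2 dx = 1/pi · (pi*(-36*pi + 39 + 13*pi**2)/3) = -12*pi + 13 + 13*pi**2/3.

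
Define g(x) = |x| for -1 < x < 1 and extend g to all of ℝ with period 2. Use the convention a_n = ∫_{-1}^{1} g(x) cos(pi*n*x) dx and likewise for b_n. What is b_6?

b_6 = ∫_{-1}^{1} g(x) sin(6*pi*x) dx.
g is even and sin(6*pi*x) is odd, so the integrand is odd over a symmetric interval and the integral vanishes.

0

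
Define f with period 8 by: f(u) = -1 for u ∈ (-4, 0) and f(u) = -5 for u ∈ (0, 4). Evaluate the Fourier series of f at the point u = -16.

-3

u = -16 differs from u = 0 by -2 full period(s), and the series is 8-periodic.
At u = 0 the one-sided limits are f(0^-) = -1 and f(0^+) = -5.
By Dirichlet's theorem the series converges to their average, [(-1) + (-5)]/2 = -3.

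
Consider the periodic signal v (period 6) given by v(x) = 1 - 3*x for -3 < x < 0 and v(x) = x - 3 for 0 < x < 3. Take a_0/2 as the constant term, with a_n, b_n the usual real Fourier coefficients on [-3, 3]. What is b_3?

-14/(3*pi)

b_3 = 1/3 ∫_{-3}^{3} v(x) sin(pi*x) dx.
Split the integral at the breakpoints.
Integrating by parts (boundary term plus one more integral), an antiderivative of (1 - 3*x) sin(pi*x) is 3*x*cos(pi*x)/pi - 3*sin(pi*x)/pi**2 - cos(pi*x)/pi; evaluating from -3 to 0: ∫_{-3}^{0} (1 - 3*x) sin(pi*x) dx = (-1/pi) - (10/pi) = -11/pi.
Integrating by parts (boundary term plus one more integral), an antiderivative of (x - 3) sin(pi*x) is -x*cos(pi*x)/pi + sin(pi*x)/pi**2 + 3*cos(pi*x)/pi; evaluating from 0 to 3: ∫_{0}^{3} (x - 3) sin(pi*x) dx = (0) - (3/pi) = -3/pi.
Summing the pieces and multiplying by (1/3) gives b_3 = -14/(3*pi).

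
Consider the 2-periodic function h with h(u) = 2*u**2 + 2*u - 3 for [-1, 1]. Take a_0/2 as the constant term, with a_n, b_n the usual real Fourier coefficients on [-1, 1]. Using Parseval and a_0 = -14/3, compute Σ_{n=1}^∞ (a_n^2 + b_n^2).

152/45

Parseval: a_0^2/2 + Σ_{n≥1} (a_n^2+b_n^2) = ∫_{-1}^{1} h(u)^2 du = 214/15.
Subtract a_0^2/2 = 98/9: Σ (a_n^2+b_n^2) = 152/45.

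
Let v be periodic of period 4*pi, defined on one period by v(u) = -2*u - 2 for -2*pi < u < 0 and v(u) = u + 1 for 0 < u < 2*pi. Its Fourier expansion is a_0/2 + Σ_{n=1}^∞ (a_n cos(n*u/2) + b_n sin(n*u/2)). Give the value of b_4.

1/2

b_4 = (1/(2*pi)) ∫_{-2*pi}^{2*pi} v(u) sin(2*u) du.
Split the integral at the breakpoints.
Integrating by parts (boundary term plus one more integral), an antiderivative of (-2*u - 2) sin(2*u) is u*cos(2*u) - sin(2*u)/2 + cos(2*u); evaluating from -2*pi to 0: ∫_{-2*pi}^{0} (-2*u - 2) sin(2*u) du = (1) - (1 - 2*pi) = 2*pi.
Integrating by parts (boundary term plus one more integral), an antiderivative of (u + 1) sin(2*u) is -u*cos(2*u)/2 + sin(2*u)/4 - cos(2*u)/2; evaluating from 0 to 2*pi: ∫_{0}^{2*pi} (u + 1) sin(2*u) du = (-pi - 1/2) - (-1/2) = -pi.
Summing the pieces and multiplying by (1/(2*pi)) gives b_4 = 1/2.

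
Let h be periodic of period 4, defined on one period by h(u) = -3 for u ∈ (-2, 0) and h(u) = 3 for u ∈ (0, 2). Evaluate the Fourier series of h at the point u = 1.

h is continuous at u = 1 with value 3, so the series converges to 3 there.

3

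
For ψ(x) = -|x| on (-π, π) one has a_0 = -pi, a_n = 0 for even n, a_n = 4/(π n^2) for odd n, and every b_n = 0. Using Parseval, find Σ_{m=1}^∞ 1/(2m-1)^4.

Parseval: a_0^2/2 + Σ a_n^2 = (1/π) ∫_{-π}^{π} ψ(x)^2 dx = 2*pi**2/3.
Subtract a_0^2/2 = pi**2/2: Σ a_n^2 = pi**2/6.
Only odd n contribute, with a_n^2 = 16/(π^2 n^4), so Σ_{m≥1} 1/(2m-1)^4 = π^2·(pi**2/6)/16 = pi**4/96.

pi**4/96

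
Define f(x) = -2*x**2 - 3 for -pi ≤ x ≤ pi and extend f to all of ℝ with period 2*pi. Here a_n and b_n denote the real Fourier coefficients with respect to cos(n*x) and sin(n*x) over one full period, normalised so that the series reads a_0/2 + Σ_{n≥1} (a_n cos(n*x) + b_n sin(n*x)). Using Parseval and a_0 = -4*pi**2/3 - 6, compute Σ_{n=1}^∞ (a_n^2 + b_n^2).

32*pi**4/45

Parseval: a_0^2/2 + Σ_{n≥1} (a_n^2+b_n^2) = 1/pi ∫_{-pi}^{pi} f(x)^2 dx = 18 + 8*pi**2 + 8*pi**4/5.
Subtract a_0^2/2 = 2*(9 + 2*pi**2)**2/9: Σ (a_n^2+b_n^2) = 32*pi**4/45.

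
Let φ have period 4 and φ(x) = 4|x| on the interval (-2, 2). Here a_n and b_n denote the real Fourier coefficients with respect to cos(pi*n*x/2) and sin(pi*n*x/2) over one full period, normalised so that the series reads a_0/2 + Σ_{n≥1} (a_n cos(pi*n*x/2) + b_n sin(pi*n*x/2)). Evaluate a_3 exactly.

a_3 = 1/2 ∫_{-2}^{2} φ(x) cos(3*pi*x/2) dx.
φ is even and cos(3*pi*x/2) is even, so the integrand is even and a_3 = ∫_0^{2} φ(x) cos(3*pi*x/2) dx.
Integrating by parts (boundary term plus one more integral), an antiderivative of (4*x) cos(3*pi*x/2) is 8*x*sin(3*pi*x/2)/(3*pi) + 16*cos(3*pi*x/2)/(9*pi**2); evaluating from 0 to 2: ∫_{0}^{2} (4*x) cos(3*pi*x/2) dx = (-16/(9*pi**2)) - (16/(9*pi**2)) = -32/(9*pi**2).
Hence a_3 = -32/(9*pi**2).

-32/(9*pi**2)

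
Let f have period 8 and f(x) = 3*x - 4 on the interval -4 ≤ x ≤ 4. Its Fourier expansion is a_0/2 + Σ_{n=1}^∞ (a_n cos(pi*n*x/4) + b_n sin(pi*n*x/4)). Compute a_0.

a_0 = 1/4 ∫_{-4}^{4} f(x) dx = 1/4 · (-32) = -8.

-8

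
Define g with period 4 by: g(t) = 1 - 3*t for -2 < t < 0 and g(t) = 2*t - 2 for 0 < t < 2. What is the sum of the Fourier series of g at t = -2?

9/2

At t = -2 the one-sided limits are g(-2^-) = 2 and g(-2^+) = 7.
By Dirichlet's theorem the series converges to their average, [(2) + (7)]/2 = 9/2.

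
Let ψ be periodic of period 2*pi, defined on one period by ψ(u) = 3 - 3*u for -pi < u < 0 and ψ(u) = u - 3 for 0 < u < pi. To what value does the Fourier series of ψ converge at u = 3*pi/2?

u = 3*pi/2 differs from u = -pi/2 by 1 full period(s), and the series is 2*pi-periodic.
ψ is continuous at u = -pi/2 with value 3 + 3*pi/2, so the series converges to 3 + 3*pi/2 there.

3 + 3*pi/2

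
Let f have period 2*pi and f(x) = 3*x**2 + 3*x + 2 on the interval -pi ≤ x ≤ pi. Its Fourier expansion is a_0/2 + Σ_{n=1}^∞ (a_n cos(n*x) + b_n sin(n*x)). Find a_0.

a_0 = 1/pi ∫_{-pi}^{pi} f(x) dx = 1/pi · (2*pi*(2 + pi**2)) = 4 + 2*pi**2.

4 + 2*pi**2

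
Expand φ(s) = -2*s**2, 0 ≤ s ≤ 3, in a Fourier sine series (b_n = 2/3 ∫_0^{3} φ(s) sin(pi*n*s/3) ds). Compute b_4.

b_4 = 2/3 ∫_0^{3} (-2*s**2) sin(4*pi*s/3) ds.
Integrating by parts twice (tabular method), an antiderivative of (-2*s**2) sin(4*pi*s/3) is 3*s**2*cos(4*pi*s/3)/(2*pi) - 9*s*sin(4*pi*s/3)/(4*pi**2) - 27*cos(4*pi*s/3)/(16*pi**3); evaluating from 0 to 3: ∫_{0}^{3} (-2*s**2) sin(4*pi*s/3) ds = (27*(-1 + 8*pi**2)/(16*pi**3)) - (-27/(16*pi**3)) = 27/(2*pi).
Hence b_4 = (2/3)·(27/(2*pi)) = 9/pi.

9/pi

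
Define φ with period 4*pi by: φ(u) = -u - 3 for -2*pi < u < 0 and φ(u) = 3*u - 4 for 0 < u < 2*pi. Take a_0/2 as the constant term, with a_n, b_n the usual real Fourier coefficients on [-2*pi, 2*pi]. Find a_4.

0

a_4 = (1/(2*pi)) ∫_{-2*pi}^{2*pi} φ(u) cos(2*u) du.
Split the integral at the breakpoints.
Integrating by parts (boundary term plus one more integral), an antiderivative of (-u - 3) cos(2*u) is -u*sin(2*u)/2 - 3*sin(2*u)/2 - cos(2*u)/4; evaluating from -2*pi to 0: ∫_{-2*pi}^{0} (-u - 3) cos(2*u) du = (-1/4) - (-1/4) = 0.
Integrating by parts (boundary term plus one more integral), an antiderivative of (3*u - 4) cos(2*u) is 3*u*sin(2*u)/2 - 2*sin(2*u) + 3*cos(2*u)/4; evaluating from 0 to 2*pi: ∫_{0}^{2*pi} (3*u - 4) cos(2*u) du = (3/4) - (3/4) = 0.
Summing the pieces and multiplying by (1/(2*pi)) gives a_4 = 0.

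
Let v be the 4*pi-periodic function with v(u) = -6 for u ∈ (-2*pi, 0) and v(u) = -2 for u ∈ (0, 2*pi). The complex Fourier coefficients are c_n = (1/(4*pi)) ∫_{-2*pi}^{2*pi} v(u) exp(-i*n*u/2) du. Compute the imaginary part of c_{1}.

-4/pi

Since v is real-valued, Im(c_{1}) = -(1/(4*pi)) ∫_{-2*pi}^{2*pi} v(u) sin(u/2) du = -b_{1}/2.
Split the integral at the breakpoints.
Directly, an antiderivative of (-6) sin(u/2) is 12*cos(u/2); evaluating from -2*pi to 0: ∫_{-2*pi}^{0} (-6) sin(u/2) du = (12) - (-12) = 24.
Directly, an antiderivative of (-2) sin(u/2) is 4*cos(u/2); evaluating from 0 to 2*pi: ∫_{0}^{2*pi} (-2) sin(u/2) du = (-4) - (4) = -8.
So ∫_{-2*pi}^{2*pi} v(u) sin(u/2) du = 16.
Hence Im(c_{1}) = (-1/(4*pi))·(16) = -4/pi.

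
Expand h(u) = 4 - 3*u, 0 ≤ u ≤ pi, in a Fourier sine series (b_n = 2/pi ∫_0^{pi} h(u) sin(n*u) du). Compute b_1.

-6 + 16/pi

b_1 = 2/pi ∫_0^{pi} (4 - 3*u) sin(u) du.
Integrating by parts (boundary term plus one more integral), an antiderivative of (4 - 3*u) sin(u) is 3*u*cos(u) - 3*sin(u) - 4*cos(u); evaluating from 0 to pi: ∫_{0}^{pi} (4 - 3*u) sin(u) du = (4 - 3*pi) - (-4) = 8 - 3*pi.
Hence b_1 = (2/pi)·(8 - 3*pi) = -6 + 16/pi.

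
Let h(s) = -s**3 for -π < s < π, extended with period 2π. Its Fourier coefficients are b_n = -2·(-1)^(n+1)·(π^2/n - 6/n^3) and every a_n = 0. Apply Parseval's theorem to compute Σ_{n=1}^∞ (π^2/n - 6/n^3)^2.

Parseval: Σ b_n^2 = (1/π) ∫_{-π}^{π} h(s)^2 ds = 2*pi**6/7.
b_n^2 = 4·(π^2/n - 6/n^3)^2, so the sum equals (2*pi**6/7)/4 = pi**6/14.

pi**6/14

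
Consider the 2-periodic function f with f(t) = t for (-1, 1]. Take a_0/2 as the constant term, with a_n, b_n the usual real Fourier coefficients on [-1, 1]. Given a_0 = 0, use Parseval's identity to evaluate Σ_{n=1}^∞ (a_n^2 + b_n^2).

Parseval: a_0^2/2 + Σ_{n≥1} (a_n^2+b_n^2) = ∫_{-1}^{1} f(t)^2 dt = 2/3.
Subtract a_0^2/2 = 0: Σ (a_n^2+b_n^2) = 2/3.

2/3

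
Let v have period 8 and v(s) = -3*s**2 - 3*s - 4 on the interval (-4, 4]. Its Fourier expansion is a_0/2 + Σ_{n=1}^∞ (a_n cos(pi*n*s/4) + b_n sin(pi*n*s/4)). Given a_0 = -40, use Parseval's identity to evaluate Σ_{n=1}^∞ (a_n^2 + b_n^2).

Parseval: a_0^2/2 + Σ_{n≥1} (a_n^2+b_n^2) = 1/4 ∫_{-4}^{4} v(s)^2 ds = 6528/5.
Subtract a_0^2/2 = 800: Σ (a_n^2+b_n^2) = 2528/5.

2528/5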